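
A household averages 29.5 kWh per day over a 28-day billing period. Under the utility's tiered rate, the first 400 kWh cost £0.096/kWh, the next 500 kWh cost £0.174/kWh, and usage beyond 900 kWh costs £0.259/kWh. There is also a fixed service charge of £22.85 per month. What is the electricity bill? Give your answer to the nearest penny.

Usage = 29.5 kWh/day × 28 days = 826 kWh
First 400 kWh × £0.096 = £38.40
Next 426 kWh × £0.174 = £74.12
Remaining tier: 0 kWh (not reached)
Energy charge = £112.52; + service £22.85 = £135.37

£135.37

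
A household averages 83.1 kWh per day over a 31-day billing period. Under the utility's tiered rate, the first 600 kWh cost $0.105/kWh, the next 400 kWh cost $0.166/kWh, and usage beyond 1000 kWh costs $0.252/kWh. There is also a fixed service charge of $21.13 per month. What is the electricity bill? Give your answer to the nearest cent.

Usage = 83.1 kWh/day × 31 days = 2576.1 kWh
First 600 kWh × $0.105 = $63.00
Next 400 kWh × $0.166 = $66.40
Remaining 1576.1 kWh × $0.252 = $397.18
Energy charge = $526.58; + service $21.13 = $547.71

$547.71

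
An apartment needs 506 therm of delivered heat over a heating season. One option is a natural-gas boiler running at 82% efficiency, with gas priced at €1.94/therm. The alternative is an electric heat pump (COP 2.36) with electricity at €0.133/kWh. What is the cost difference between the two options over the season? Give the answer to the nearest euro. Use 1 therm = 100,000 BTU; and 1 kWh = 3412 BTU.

€361

Heat load = 506 therm × 100,000 = 50,600,000 BTU
Gas: input = 50,600,000 / 0.82 = 61,707,317 BTU = 617.1 therm → 617.1 × €1.94 = €1,197.12
Heat pump: 50,600,000 BTU / 3412 = 14,830 kWh heat; / 2.36 = 6,284 kWh in → × €0.133 = €835.76
Difference = |€1,197.12 − €835.76| = €361.36 ≈ €361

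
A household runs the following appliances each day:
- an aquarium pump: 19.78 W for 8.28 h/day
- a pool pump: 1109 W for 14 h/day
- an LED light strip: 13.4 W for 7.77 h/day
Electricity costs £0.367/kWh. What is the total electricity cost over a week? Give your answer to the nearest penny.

£40.57

aquarium pump: 19.78 W × 8.28 h × 7 d = 1,146 Wh = 1.146 kWh
pool pump: 1109 W × 14 h × 7 d = 108,682 Wh = 108.7 kWh
LED light strip: 13.4 W × 7.77 h × 7 d = 729 Wh = 0.7288 kWh
Total energy = 1.146 + 108.7 + 0.7288 = 110.6 kWh
Cost = 110.6 kWh × £0.367 = £40.57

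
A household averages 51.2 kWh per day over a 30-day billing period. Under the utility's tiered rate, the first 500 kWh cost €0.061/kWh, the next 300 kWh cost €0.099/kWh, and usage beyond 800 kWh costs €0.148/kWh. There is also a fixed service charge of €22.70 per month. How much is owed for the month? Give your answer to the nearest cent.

€191.83

Usage = 51.2 kWh/day × 30 days = 1536 kWh
First 500 kWh × €0.061 = €30.50
Next 300 kWh × €0.099 = €29.70
Remaining 736 kWh × €0.148 = €108.93
Energy charge = €169.13; + service €22.70 = €191.83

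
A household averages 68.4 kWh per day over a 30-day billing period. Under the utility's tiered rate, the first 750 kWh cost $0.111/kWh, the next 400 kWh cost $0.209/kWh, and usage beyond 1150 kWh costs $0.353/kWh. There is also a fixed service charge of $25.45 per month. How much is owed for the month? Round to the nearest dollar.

Usage = 68.4 kWh/day × 30 days = 2052 kWh
First 750 kWh × $0.111 = $83.25
Next 400 kWh × $0.209 = $83.60
Remaining 902 kWh × $0.353 = $318.41
Energy charge = $485.26; + service $25.45 = $510.71 ≈ $511

$511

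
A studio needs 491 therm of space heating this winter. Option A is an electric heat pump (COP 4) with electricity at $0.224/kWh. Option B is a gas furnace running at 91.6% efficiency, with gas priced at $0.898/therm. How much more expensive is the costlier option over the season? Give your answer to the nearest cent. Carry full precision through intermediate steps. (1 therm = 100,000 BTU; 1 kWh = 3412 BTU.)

Heat load = 491 therm × 100,000 = 49,100,000 BTU
Gas: input = 49,100,000 / 0.916 = 53,602,620 BTU = 536 therm → 536 × $0.898 = $481.35
Heat pump: 49,100,000 BTU / 3412 = 14,390 kWh heat; / 4 = 3,598 kWh in → × $0.224 = $805.86
Difference = |$481.35 − $805.86| = $324.51

$324.51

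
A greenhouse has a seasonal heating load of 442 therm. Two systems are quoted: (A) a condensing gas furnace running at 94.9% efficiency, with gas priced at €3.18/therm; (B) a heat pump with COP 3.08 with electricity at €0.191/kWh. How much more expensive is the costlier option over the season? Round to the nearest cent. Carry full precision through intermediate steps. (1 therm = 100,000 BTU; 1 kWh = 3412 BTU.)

Heat load = 442 therm × 100,000 = 44,200,000 BTU
Gas: input = 44,200,000 / 0.949 = 46,575,342 BTU = 465.8 therm → 465.8 × €3.18 = €1,481.10
Heat pump: 44,200,000 BTU / 3412 = 12,950 kWh heat; / 3.08 = 4,206 kWh in → × €0.191 = €803.33
Difference = |€1,481.10 − €803.33| = €677.76

€677.76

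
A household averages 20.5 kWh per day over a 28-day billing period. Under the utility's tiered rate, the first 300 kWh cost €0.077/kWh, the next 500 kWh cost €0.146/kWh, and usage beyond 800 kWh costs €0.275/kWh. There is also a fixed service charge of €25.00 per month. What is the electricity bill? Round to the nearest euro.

Usage = 20.5 kWh/day × 28 days = 574 kWh
First 300 kWh × €0.077 = €23.10
Next 274 kWh × €0.146 = €40.00
Remaining tier: 0 kWh (not reached)
Energy charge = €63.10; + service €25.00 = €88.10 ≈ €88

€88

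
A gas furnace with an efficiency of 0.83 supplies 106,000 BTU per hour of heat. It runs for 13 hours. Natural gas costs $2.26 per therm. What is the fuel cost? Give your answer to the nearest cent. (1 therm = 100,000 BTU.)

Heat delivered = 106,000 BTU/h × 13 h = 1,378,000 BTU
Gas input = 1,378,000 / 0.83 = 1,660,241 BTU
= 1,660,241 / 100,000 = 16.6 therm
Cost = 16.6 × $2.26/therm = $37.52

$37.52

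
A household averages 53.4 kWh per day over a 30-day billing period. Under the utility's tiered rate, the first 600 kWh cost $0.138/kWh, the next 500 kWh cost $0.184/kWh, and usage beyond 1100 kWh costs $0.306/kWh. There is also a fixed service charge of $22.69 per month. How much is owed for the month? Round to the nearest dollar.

Usage = 53.4 kWh/day × 30 days = 1602 kWh
First 600 kWh × $0.138 = $82.80
Next 500 kWh × $0.184 = $92.00
Remaining 502 kWh × $0.306 = $153.61
Energy charge = $328.41; + service $22.69 = $351.10 ≈ $351

$351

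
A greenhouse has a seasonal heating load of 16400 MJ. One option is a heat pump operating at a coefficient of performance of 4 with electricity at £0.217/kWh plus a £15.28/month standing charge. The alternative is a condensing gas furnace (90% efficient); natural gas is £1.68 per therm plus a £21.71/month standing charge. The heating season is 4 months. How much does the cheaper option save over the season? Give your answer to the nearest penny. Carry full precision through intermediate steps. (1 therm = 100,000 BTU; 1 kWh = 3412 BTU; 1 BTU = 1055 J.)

£68.73

Heat load = 16400 MJ = 16,400,000,000 J / 1055 = 15,545,024 BTU
Gas: input = 15,545,024 / 0.90 = 17,272,249 BTU = 172.7 therm → 172.7 × £1.68 = £290.17; + 4 × £21.71 standing = £377.01
Heat pump: 15,545,024 BTU / 3412 = 4,556 kWh heat; / 4 = 1,139 kWh in → × £0.217 = £247.16; + 4 × £15.28 standing = £308.28
Difference = |£377.01 − £308.28| = £68.73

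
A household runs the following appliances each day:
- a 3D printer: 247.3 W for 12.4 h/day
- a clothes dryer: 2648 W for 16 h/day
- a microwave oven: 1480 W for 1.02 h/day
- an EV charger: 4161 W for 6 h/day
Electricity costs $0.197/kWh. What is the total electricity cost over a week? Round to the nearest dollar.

$99

3D printer: 247.3 W × 12.4 h × 7 d = 21,466 Wh = 21.47 kWh
clothes dryer: 2648 W × 16 h × 7 d = 296,576 Wh = 296.6 kWh
microwave oven: 1480 W × 1.02 h × 7 d = 10,567 Wh = 10.57 kWh
EV charger: 4161 W × 6 h × 7 d = 174,762 Wh = 174.8 kWh
Total energy = 21.47 + 296.6 + 10.57 + 174.8 = 503.4 kWh
Cost = 503.4 kWh × $0.197 = $99.16 ≈ $99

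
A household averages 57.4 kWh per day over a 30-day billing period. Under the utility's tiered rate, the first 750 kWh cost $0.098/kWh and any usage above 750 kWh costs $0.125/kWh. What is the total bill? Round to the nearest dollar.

Usage = 57.4 kWh/day × 30 days = 1722 kWh
First 750 kWh × $0.098 = $73.50
Remaining 972 kWh × $0.125 = $121.50
Total = $195.00

$195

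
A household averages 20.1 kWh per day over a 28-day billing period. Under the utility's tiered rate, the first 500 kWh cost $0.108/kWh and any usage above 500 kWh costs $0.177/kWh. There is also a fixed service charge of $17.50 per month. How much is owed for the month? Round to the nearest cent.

$82.62

Usage = 20.1 kWh/day × 28 days = 562.8 kWh
First 500 kWh × $0.108 = $54.00
Remaining 62.8 kWh × $0.177 = $11.12
Energy charge = $65.12; + service $17.50 = $82.62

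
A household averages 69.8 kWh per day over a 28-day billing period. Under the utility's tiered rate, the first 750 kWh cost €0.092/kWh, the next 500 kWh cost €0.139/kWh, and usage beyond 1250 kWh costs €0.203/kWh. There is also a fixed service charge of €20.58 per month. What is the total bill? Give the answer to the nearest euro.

€302

Usage = 69.8 kWh/day × 28 days = 1954.4 kWh
First 750 kWh × €0.092 = €69.00
Next 500 kWh × €0.139 = €69.50
Remaining 704.4 kWh × €0.203 = €142.99
Energy charge = €281.49; + service €20.58 = €302.07 ≈ €302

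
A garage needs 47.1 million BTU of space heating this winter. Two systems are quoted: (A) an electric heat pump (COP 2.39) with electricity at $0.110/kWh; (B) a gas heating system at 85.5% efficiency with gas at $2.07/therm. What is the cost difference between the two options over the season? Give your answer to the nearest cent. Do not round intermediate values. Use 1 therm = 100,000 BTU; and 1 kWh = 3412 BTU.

$504.98

Heat load = 47.1 × 10⁶ BTU = 47,100,000 BTU
Gas: input = 47,100,000 / 0.855 = 55,087,719 BTU = 550.9 therm → 550.9 × $2.07 = $1,140.32
Heat pump: 47,100,000 BTU / 3412 = 13,800 kWh heat; / 2.39 = 5,776 kWh in → × $0.110 = $635.34
Difference = |$1,140.32 − $635.34| = $504.98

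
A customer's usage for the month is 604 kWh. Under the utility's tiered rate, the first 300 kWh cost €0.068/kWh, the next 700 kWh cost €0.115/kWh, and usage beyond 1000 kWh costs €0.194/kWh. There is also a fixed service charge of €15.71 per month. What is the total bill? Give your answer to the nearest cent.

€71.07

First 300 kWh × €0.068 = €20.40
Next 304 kWh × €0.115 = €34.96
Remaining tier: 0 kWh (not reached)
Energy charge = €55.36; + service €15.71 = €71.07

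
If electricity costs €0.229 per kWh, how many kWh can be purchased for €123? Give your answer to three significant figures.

€123 / €0.229 per kWh = 537.1 kWh

537 kWh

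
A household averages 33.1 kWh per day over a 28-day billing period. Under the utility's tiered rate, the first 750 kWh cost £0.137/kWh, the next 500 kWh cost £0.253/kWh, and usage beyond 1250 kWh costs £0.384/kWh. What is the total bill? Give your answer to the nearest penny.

Usage = 33.1 kWh/day × 28 days = 926.8 kWh
First 750 kWh × £0.137 = £102.75
Next 176.8 kWh × £0.253 = £44.73
Remaining tier: 0 kWh (not reached)
Total = £147.48

£147.48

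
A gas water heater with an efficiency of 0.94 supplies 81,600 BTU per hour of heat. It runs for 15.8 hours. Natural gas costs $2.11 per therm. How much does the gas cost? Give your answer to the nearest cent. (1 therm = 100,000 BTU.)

$28.94

Heat delivered = 81,600 BTU/h × 15.8 h = 1,289,280 BTU
Gas input = 1,289,280 / 0.94 = 1,371,574 BTU
= 1,371,574 / 100,000 = 13.72 therm
Cost = 13.72 × $2.11/therm = $28.94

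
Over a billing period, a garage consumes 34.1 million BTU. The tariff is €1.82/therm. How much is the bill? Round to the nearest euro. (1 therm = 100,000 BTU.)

34.1 million BTU × (10 therm/million BTU) = 341 therm
Cost = 341 therm × €1.82/therm = €620.62 ≈ €621

€621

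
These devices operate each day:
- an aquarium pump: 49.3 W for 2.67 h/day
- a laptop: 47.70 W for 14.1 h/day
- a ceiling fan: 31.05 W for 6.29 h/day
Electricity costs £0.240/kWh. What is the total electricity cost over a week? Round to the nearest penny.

aquarium pump: 49.3 W × 2.67 h × 7 d = 921 Wh = 0.9214 kWh
laptop: 47.70 W × 14.1 h × 7 d = 4,708 Wh = 4.708 kWh
ceiling fan: 31.05 W × 6.29 h × 7 d = 1,367 Wh = 1.367 kWh
Total energy = 0.9214 + 4.708 + 1.367 = 6.997 kWh
Cost = 6.997 kWh × £0.240 = £1.68

£1.68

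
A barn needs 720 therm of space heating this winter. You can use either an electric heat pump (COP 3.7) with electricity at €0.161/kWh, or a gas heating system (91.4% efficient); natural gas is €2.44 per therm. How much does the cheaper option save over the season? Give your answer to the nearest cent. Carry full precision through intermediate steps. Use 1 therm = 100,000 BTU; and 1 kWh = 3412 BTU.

€1003.88

Heat load = 720 therm × 100,000 = 72,000,000 BTU
Gas: input = 72,000,000 / 0.914 = 78,774,617 BTU = 787.7 therm → 787.7 × €2.44 = €1,922.10
Heat pump: 72,000,000 BTU / 3412 = 21,100 kWh heat; / 3.7 = 5,703 kWh in → × €0.161 = €918.22
Difference = |€1,922.10 − €918.22| = €1,003.88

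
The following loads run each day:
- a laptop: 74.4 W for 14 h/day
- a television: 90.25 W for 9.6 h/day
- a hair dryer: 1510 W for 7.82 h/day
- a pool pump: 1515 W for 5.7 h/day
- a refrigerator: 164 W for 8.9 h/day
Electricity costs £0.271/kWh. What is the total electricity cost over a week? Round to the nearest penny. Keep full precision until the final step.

laptop: 74.4 W × 14 h × 7 d = 7,291 Wh = 7.291 kWh
television: 90.25 W × 9.6 h × 7 d = 6,065 Wh = 6.065 kWh
hair dryer: 1510 W × 7.82 h × 7 d = 82,657 Wh = 82.66 kWh
pool pump: 1515 W × 5.7 h × 7 d = 60,448 Wh = 60.45 kWh
refrigerator: 164 W × 8.9 h × 7 d = 10,217 Wh = 10.22 kWh
Total energy = 7.291 + 6.065 + 82.66 + 60.45 + 10.22 = 166.7 kWh
Cost = 166.7 kWh × £0.271 = £45.17

£45.17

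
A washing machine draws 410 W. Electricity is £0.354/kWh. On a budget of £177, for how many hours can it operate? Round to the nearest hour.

Energy budget = £177 / £0.354 per kWh = 500 kWh = 500,000 Wh
Runtime = 500,000 Wh / 410 W = 1,220 h

1220 h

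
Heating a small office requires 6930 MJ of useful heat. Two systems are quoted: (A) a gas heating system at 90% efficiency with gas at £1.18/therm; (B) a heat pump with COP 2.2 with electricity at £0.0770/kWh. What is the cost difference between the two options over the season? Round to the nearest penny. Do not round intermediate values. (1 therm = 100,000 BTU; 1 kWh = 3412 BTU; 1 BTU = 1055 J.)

£18.74

Heat load = 6930 MJ = 6,930,000,000 J / 1055 = 6,568,720 BTU
Gas: input = 6,568,720 / 0.90 = 7,298,578 BTU = 72.99 therm → 72.99 × £1.18 = £86.12
Heat pump: 6,568,720 BTU / 3412 = 1,925 kWh heat; / 2.2 = 875.1 kWh in → × £0.0770 = £67.38
Difference = |£86.12 − £67.38| = £18.74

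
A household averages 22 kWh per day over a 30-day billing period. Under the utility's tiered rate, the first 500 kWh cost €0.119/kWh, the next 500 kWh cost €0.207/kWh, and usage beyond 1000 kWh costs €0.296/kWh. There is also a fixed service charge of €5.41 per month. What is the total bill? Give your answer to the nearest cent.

Usage = 22 kWh/day × 30 days = 660 kWh
First 500 kWh × €0.119 = €59.50
Next 160 kWh × €0.207 = €33.12
Remaining tier: 0 kWh (not reached)
Energy charge = €92.62; + service €5.41 = €98.03

€98.03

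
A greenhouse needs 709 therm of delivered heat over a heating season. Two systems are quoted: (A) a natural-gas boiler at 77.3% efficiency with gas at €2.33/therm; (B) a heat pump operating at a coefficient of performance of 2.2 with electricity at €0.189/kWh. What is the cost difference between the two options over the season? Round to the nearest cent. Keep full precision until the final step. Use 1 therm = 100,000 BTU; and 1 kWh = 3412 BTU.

€351.93

Heat load = 709 therm × 100,000 = 70,900,000 BTU
Gas: input = 70,900,000 / 0.773 = 91,720,569 BTU = 917.2 therm → 917.2 × €2.33 = €2,137.09
Heat pump: 70,900,000 BTU / 3412 = 20,780 kWh heat; / 2.2 = 9,445 kWh in → × €0.189 = €1,785.16
Difference = |€2,137.09 − €1,785.16| = €351.93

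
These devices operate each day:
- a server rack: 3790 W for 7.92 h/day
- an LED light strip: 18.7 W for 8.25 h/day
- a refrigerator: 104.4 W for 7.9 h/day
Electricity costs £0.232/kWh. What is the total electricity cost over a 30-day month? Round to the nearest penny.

£215.73

server rack: 3790 W × 7.92 h × 30 d = 900,504 Wh = 900.5 kWh
LED light strip: 18.7 W × 8.25 h × 30 d = 4,628 Wh = 4.628 kWh
refrigerator: 104.4 W × 7.9 h × 30 d = 24,743 Wh = 24.74 kWh
Total energy = 900.5 + 4.628 + 24.74 = 929.9 kWh
Cost = 929.9 kWh × £0.232 = £215.73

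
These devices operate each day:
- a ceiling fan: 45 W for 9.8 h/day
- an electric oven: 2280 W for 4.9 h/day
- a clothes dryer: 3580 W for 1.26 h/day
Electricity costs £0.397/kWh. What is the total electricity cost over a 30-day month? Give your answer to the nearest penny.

ceiling fan: 45 W × 9.8 h × 30 d = 13,230 Wh = 13.23 kWh
electric oven: 2280 W × 4.9 h × 30 d = 335,160 Wh = 335.2 kWh
clothes dryer: 3580 W × 1.26 h × 30 d = 135,324 Wh = 135.3 kWh
Total energy = 13.23 + 335.2 + 135.3 = 483.7 kWh
Cost = 483.7 kWh × £0.397 = £192.03

£192.03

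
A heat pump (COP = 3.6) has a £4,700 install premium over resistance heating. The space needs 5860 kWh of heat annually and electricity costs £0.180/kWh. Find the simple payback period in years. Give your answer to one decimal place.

6.2 years

Resistance: 5860 kWh × £0.180 = £1,054.80/yr
Heat pump: 5860 / 3.6 = 1628 kWh in → × £0.180 = £293.00/yr
Annual savings = £761.80
Payback = £4,700 / £761.80 = 6.17 years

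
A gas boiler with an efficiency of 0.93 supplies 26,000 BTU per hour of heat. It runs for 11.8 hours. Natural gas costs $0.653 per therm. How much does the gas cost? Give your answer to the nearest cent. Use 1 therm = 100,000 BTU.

$2.15

Heat delivered = 26,000 BTU/h × 11.8 h = 306,800 BTU
Gas input = 306,800 / 0.93 = 329,892 BTU
= 329,892 / 100,000 = 3.299 therm
Cost = 3.299 × $0.653/therm = $2.15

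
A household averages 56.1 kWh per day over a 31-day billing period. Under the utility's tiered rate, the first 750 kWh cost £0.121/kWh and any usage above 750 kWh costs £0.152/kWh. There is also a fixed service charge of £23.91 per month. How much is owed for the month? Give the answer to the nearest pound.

£265

Usage = 56.1 kWh/day × 31 days = 1739.1 kWh
First 750 kWh × £0.121 = £90.75
Remaining 989.1 kWh × £0.152 = £150.34
Energy charge = £241.09; + service £23.91 = £265.00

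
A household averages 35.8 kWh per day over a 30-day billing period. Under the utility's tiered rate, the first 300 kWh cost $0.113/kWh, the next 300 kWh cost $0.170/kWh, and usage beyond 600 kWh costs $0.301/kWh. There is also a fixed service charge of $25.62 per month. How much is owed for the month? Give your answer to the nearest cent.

$253.19

Usage = 35.8 kWh/day × 30 days = 1074 kWh
First 300 kWh × $0.113 = $33.90
Next 300 kWh × $0.170 = $51.00
Remaining 474 kWh × $0.301 = $142.67
Energy charge = $227.57; + service $25.62 = $253.19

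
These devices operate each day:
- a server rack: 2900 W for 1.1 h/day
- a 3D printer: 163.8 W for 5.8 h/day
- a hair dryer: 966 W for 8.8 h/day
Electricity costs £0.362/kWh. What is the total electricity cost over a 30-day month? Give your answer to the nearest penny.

£137.28

server rack: 2900 W × 1.1 h × 30 d = 95,700 Wh = 95.7 kWh
3D printer: 163.8 W × 5.8 h × 30 d = 28,501 Wh = 28.5 kWh
hair dryer: 966 W × 8.8 h × 30 d = 255,024 Wh = 255 kWh
Total energy = 95.7 + 28.5 + 255 = 379.2 kWh
Cost = 379.2 kWh × £0.362 = £137.28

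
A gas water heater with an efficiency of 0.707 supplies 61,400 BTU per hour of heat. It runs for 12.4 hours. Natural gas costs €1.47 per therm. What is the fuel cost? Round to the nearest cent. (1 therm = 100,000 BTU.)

€15.83

Heat delivered = 61,400 BTU/h × 12.4 h = 761,360 BTU
Gas input = 761,360 / 0.707 = 1,076,888 BTU
= 1,076,888 / 100,000 = 10.77 therm
Cost = 10.77 × €1.47/therm = €15.83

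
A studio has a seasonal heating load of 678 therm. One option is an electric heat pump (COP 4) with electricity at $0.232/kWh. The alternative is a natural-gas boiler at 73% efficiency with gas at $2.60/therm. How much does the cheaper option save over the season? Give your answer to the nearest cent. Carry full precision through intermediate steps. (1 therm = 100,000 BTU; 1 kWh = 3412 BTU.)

$1262.27

Heat load = 678 therm × 100,000 = 67,800,000 BTU
Gas: input = 67,800,000 / 0.73 = 92,876,712 BTU = 928.8 therm → 928.8 × $2.60 = $2,414.79
Heat pump: 67,800,000 BTU / 3412 = 19,870 kWh heat; / 4 = 4,968 kWh in → × $0.232 = $1,152.52
Difference = |$2,414.79 − $1,152.52| = $1,262.27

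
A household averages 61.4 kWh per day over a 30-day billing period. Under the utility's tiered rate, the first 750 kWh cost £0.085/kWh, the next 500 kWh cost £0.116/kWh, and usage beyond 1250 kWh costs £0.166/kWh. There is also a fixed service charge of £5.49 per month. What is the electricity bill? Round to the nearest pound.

Usage = 61.4 kWh/day × 30 days = 1842 kWh
First 750 kWh × £0.085 = £63.75
Next 500 kWh × £0.116 = £58.00
Remaining 592 kWh × £0.166 = £98.27
Energy charge = £220.02; + service £5.49 = £225.51 ≈ £226

£226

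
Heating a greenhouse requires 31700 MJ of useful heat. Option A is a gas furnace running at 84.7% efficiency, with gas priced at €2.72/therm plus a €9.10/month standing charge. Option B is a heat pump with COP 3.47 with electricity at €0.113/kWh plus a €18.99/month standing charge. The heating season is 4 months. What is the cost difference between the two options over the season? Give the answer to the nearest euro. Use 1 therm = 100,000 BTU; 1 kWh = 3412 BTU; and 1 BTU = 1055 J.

Heat load = 31700 MJ = 31,700,000,000 J / 1055 = 30,047,393 BTU
Gas: input = 30,047,393 / 0.847 = 35,475,081 BTU = 354.8 therm → 354.8 × €2.72 = €964.92; + 4 × €9.10 standing = €1,001.32
Heat pump: 30,047,393 BTU / 3412 = 8,806 kWh heat; / 3.47 = 2,538 kWh in → × €0.113 = €286.78; + 4 × €18.99 standing = €362.74
Difference = |€1,001.32 − €362.74| = €638.58 ≈ €639

€639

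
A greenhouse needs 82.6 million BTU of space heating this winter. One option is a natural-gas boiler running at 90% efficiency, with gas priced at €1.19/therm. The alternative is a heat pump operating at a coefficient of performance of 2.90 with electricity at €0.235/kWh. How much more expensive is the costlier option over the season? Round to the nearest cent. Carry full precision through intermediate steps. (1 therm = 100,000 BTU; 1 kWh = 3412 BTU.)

€869.58

Heat load = 82.6 × 10⁶ BTU = 82,600,000 BTU
Gas: input = 82,600,000 / 0.90 = 91,777,778 BTU = 917.8 therm → 917.8 × €1.19 = €1,092.16
Heat pump: 82,600,000 BTU / 3412 = 24,210 kWh heat; / 2.90 = 8,348 kWh in → × €0.235 = €1,961.74
Difference = |€1,092.16 − €1,961.74| = €869.58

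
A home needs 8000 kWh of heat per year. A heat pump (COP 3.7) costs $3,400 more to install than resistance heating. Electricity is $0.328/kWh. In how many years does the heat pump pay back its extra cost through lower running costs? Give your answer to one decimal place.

Resistance: 8000 kWh × $0.328 = $2,624.00/yr
Heat pump: 8000 / 3.7 = 2162 kWh in → × $0.328 = $709.19/yr
Annual savings = $1,914.81
Payback = $3,400 / $1,914.81 = 1.78 years

1.8 years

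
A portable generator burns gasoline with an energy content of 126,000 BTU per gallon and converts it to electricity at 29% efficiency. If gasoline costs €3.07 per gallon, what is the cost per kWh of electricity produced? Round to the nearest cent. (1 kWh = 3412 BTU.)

€0.29

Electrical output per gallon = 126,000 BTU × 0.29 / 3412 BTU/kWh = 10.71 kWh
Cost per kWh = €3.07 / 10.71 kWh = €0.287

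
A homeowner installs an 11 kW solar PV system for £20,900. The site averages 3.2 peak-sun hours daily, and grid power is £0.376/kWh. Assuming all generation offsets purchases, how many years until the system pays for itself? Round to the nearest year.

4 years

Daily generation = 11 kW × 3.2 h = 35.2 kWh
Annual generation = 35.2 × 365 = 12848 kWh
Annual savings = 12848 × £0.376 = £4,830.85
Payback = £20,900 / £4,830.85 = 4.33 years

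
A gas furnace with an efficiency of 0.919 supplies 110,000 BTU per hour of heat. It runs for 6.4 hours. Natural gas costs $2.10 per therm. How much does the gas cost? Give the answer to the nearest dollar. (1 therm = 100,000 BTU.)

Heat delivered = 110,000 BTU/h × 6.4 h = 704,000 BTU
Gas input = 704,000 / 0.919 = 766,050 BTU
= 766,050 / 100,000 = 7.661 therm
Cost = 7.661 × $2.10/therm = $16.09 ≈ $16

$16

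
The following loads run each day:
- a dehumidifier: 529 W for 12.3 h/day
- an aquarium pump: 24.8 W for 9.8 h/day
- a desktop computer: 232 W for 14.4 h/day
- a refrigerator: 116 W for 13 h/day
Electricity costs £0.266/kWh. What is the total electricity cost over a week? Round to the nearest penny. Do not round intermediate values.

dehumidifier: 529 W × 12.3 h × 7 d = 45,547 Wh = 45.55 kWh
aquarium pump: 24.8 W × 9.8 h × 7 d = 1,701 Wh = 1.701 kWh
desktop computer: 232 W × 14.4 h × 7 d = 23,386 Wh = 23.39 kWh
refrigerator: 116 W × 13 h × 7 d = 10,556 Wh = 10.56 kWh
Total energy = 45.55 + 1.701 + 23.39 + 10.56 = 81.19 kWh
Cost = 81.19 kWh × £0.266 = £21.60

£21.60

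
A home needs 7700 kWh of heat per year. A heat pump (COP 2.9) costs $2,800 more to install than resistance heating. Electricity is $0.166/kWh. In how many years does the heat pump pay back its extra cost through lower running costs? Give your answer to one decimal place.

Resistance: 7700 kWh × $0.166 = $1,278.20/yr
Heat pump: 7700 / 2.9 = 2655 kWh in → × $0.166 = $440.76/yr
Annual savings = $837.44
Payback = $2,800 / $837.44 = 3.34 years

3.3 years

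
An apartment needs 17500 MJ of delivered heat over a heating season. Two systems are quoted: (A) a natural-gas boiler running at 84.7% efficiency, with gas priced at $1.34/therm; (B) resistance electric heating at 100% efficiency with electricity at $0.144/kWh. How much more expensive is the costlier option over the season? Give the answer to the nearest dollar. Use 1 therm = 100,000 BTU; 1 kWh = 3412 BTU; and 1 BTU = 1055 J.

Heat load = 17500 MJ = 17,500,000,000 J / 1055 = 16,587,678 BTU
Gas: input = 16,587,678 / 0.847 = 19,584,035 BTU = 195.8 therm → 195.8 × $1.34 = $262.43
Electric: 16,587,678 BTU / 3412 = 4,862 kWh → × $0.144 = $700.07
Difference = |$262.43 − $700.07| = $437.64 ≈ $438

$438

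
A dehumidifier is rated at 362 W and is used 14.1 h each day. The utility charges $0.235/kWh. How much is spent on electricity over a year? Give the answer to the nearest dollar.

$438

Energy = 362 W × 14.1 h/day × 365 days = 1,863,033 Wh = 1,863 kWh
Cost = 1,863 kWh × $0.235/kWh = $437.81 ≈ $438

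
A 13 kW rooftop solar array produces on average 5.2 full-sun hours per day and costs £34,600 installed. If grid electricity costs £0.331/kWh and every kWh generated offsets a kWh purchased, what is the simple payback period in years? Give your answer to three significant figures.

Daily generation = 13 kW × 5.2 h = 67.6 kWh
Annual generation = 67.6 × 365 = 24674 kWh
Annual savings = 24674 × £0.331 = £8,167.09
Payback = £34,600 / £8,167.09 = 4.24 years

4.24 years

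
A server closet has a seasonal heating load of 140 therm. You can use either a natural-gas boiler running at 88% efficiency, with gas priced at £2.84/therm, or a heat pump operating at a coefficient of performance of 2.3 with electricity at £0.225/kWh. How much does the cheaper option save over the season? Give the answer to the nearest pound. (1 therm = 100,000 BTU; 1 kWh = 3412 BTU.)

Heat load = 140 therm × 100,000 = 14,000,000 BTU
Gas: input = 14,000,000 / 0.88 = 15,909,091 BTU = 159.1 therm → 159.1 × £2.84 = £451.82
Heat pump: 14,000,000 BTU / 3412 = 4,103 kWh heat; / 2.3 = 1,784 kWh in → × £0.225 = £401.40
Difference = |£451.82 − £401.40| = £50.42 ≈ £50

£50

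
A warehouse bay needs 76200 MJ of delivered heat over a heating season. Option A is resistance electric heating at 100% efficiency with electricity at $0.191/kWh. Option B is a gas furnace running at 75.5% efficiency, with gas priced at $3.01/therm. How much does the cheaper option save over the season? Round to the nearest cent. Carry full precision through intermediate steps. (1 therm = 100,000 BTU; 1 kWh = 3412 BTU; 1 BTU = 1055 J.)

$1163.68

Heat load = 76200 MJ = 76,200,000,000 J / 1055 = 72,227,488 BTU
Gas: input = 72,227,488 / 0.755 = 95,665,547 BTU = 956.7 therm → 956.7 × $3.01 = $2,879.53
Electric: 72,227,488 BTU / 3412 = 21,170 kWh → × $0.191 = $4,043.22
Difference = |$2,879.53 − $4,043.22| = $1,163.68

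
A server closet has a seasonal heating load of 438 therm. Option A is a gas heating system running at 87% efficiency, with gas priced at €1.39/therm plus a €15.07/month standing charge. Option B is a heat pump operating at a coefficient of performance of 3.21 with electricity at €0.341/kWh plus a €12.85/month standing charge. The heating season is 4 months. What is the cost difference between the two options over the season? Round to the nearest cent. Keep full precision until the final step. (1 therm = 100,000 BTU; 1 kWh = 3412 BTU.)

€655.01

Heat load = 438 therm × 100,000 = 43,800,000 BTU
Gas: input = 43,800,000 / 0.87 = 50,344,828 BTU = 503.4 therm → 503.4 × €1.39 = €699.79; + 4 × €15.07 standing = €760.07
Heat pump: 43,800,000 BTU / 3412 = 12,840 kWh heat; / 3.21 = 3,999 kWh in → × €0.341 = €1,363.69; + 4 × €12.85 standing = €1,415.09
Difference = |€760.07 − €1,415.09| = €655.01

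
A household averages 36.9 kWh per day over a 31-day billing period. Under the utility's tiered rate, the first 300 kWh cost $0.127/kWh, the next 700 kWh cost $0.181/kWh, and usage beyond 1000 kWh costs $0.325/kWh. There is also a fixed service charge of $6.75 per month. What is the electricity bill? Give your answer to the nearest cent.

Usage = 36.9 kWh/day × 31 days = 1143.9 kWh
First 300 kWh × $0.127 = $38.10
Next 700 kWh × $0.181 = $126.70
Remaining 143.9 kWh × $0.325 = $46.77
Energy charge = $211.57; + service $6.75 = $218.32

$218.32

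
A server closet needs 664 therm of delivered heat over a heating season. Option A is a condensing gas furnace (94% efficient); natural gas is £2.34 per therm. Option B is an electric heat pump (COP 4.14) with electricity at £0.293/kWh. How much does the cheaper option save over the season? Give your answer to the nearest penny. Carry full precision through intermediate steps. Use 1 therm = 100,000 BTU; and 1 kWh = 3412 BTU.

£275.64

Heat load = 664 therm × 100,000 = 66,400,000 BTU
Gas: input = 66,400,000 / 0.940 = 70,638,298 BTU = 706.4 therm → 706.4 × £2.34 = £1,652.94
Heat pump: 66,400,000 BTU / 3412 = 19,460 kWh heat; / 4.14 = 4,701 kWh in → × £0.293 = £1,377.29
Difference = |£1,652.94 − £1,377.29| = £275.64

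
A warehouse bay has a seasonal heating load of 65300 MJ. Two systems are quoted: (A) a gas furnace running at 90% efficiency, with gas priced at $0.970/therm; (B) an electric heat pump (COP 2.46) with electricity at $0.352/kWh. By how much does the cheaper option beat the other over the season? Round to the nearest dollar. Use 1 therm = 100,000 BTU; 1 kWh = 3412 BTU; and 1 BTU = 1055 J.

$1929

Heat load = 65300 MJ = 65,300,000,000 J / 1055 = 61,895,735 BTU
Gas: input = 61,895,735 / 0.90 = 68,773,038 BTU = 687.7 therm → 687.7 × $0.970 = $667.10
Heat pump: 61,895,735 BTU / 3412 = 18,140 kWh heat; / 2.46 = 7,374 kWh in → × $0.352 = $2,595.73
Difference = |$667.10 − $2,595.73| = $1,928.63 ≈ $1929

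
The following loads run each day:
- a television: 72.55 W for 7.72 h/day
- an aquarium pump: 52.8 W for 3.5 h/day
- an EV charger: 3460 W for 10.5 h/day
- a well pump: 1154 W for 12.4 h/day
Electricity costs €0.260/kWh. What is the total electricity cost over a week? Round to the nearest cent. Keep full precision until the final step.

television: 72.55 W × 7.72 h × 7 d = 3,921 Wh = 3.921 kWh
aquarium pump: 52.8 W × 3.5 h × 7 d = 1,294 Wh = 1.294 kWh
EV charger: 3460 W × 10.5 h × 7 d = 254,310 Wh = 254.3 kWh
well pump: 1154 W × 12.4 h × 7 d = 100,167 Wh = 100.2 kWh
Total energy = 3.921 + 1.294 + 254.3 + 100.2 = 359.7 kWh
Cost = 359.7 kWh × €0.260 = €93.52

€93.52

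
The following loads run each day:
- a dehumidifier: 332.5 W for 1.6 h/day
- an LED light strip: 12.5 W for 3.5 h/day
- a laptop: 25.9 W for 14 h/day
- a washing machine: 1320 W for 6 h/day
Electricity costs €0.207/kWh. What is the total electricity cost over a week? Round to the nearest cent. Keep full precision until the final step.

€12.84

dehumidifier: 332.5 W × 1.6 h × 7 d = 3,724 Wh = 3.724 kWh
LED light strip: 12.5 W × 3.5 h × 7 d = 306 Wh = 0.3063 kWh
laptop: 25.9 W × 14 h × 7 d = 2,538 Wh = 2.538 kWh
washing machine: 1320 W × 6 h × 7 d = 55,440 Wh = 55.44 kWh
Total energy = 3.724 + 0.3063 + 2.538 + 55.44 = 62.01 kWh
Cost = 62.01 kWh × €0.207 = €12.84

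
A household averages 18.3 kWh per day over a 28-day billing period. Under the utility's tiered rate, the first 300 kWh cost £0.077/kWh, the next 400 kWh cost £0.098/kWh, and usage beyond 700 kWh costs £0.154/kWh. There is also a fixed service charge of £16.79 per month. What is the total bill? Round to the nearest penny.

Usage = 18.3 kWh/day × 28 days = 512.4 kWh
First 300 kWh × £0.077 = £23.10
Next 212.4 kWh × £0.098 = £20.82
Remaining tier: 0 kWh (not reached)
Energy charge = £43.92; + service £16.79 = £60.71

£60.71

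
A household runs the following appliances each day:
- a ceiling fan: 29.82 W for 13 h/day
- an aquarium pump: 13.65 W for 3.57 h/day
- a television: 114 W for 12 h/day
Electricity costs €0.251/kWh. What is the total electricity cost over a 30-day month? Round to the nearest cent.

€13.59

ceiling fan: 29.82 W × 13 h × 30 d = 11,630 Wh = 11.63 kWh
aquarium pump: 13.65 W × 3.57 h × 30 d = 1,462 Wh = 1.462 kWh
television: 114 W × 12 h × 30 d = 41,040 Wh = 41.04 kWh
Total energy = 11.63 + 1.462 + 41.04 = 54.13 kWh
Cost = 54.13 kWh × €0.251 = €13.59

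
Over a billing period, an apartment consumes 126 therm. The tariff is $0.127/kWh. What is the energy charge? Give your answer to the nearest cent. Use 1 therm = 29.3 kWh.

$468.86

126 therm × (29.3 kWh/therm) = 3,692 kWh
Cost = 3,692 kWh × $0.127/kWh = $468.86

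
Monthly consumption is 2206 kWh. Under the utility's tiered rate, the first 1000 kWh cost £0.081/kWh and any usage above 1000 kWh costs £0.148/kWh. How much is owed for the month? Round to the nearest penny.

First 1000 kWh × £0.081 = £81.00
Remaining 1206 kWh × £0.148 = £178.49
Total = £259.49

£259.49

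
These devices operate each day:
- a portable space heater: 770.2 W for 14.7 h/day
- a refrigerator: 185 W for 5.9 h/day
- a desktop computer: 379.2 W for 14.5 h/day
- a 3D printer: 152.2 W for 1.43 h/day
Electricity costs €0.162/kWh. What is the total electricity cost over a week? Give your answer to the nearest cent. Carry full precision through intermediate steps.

€20.56

portable space heater: 770.2 W × 14.7 h × 7 d = 79,254 Wh = 79.25 kWh
refrigerator: 185 W × 5.9 h × 7 d = 7,640 Wh = 7.641 kWh
desktop computer: 379.2 W × 14.5 h × 7 d = 38,489 Wh = 38.49 kWh
3D printer: 152.2 W × 1.43 h × 7 d = 1,524 Wh = 1.524 kWh
Total energy = 79.25 + 7.641 + 38.49 + 1.524 = 126.9 kWh
Cost = 126.9 kWh × €0.162 = €20.56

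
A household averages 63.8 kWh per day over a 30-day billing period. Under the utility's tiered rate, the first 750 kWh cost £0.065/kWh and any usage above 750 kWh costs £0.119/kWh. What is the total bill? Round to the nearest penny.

£187.27

Usage = 63.8 kWh/day × 30 days = 1914 kWh
First 750 kWh × £0.065 = £48.75
Remaining 1164 kWh × £0.119 = £138.52
Total = £187.27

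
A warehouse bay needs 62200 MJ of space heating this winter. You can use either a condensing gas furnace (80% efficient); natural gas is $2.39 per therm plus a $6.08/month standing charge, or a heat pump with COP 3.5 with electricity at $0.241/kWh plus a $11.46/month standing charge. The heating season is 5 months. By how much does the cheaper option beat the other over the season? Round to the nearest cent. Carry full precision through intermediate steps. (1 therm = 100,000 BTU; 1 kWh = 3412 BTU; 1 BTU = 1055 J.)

$544.64

Heat load = 62200 MJ = 62,200,000,000 J / 1055 = 58,957,346 BTU
Gas: input = 58,957,346 / 0.80 = 73,696,682 BTU = 737 therm → 737 × $2.39 = $1,761.35; + 5 × $6.08 standing = $1,791.75
Heat pump: 58,957,346 BTU / 3412 = 17,280 kWh heat; / 3.5 = 4,937 kWh in → × $0.241 = $1,189.81; + 5 × $11.46 standing = $1,247.11
Difference = |$1,791.75 − $1,247.11| = $544.64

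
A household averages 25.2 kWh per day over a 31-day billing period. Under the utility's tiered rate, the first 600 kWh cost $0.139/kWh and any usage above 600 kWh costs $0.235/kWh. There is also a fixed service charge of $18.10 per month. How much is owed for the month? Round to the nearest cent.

Usage = 25.2 kWh/day × 31 days = 781.2 kWh
First 600 kWh × $0.139 = $83.40
Remaining 181.2 kWh × $0.235 = $42.58
Energy charge = $125.98; + service $18.10 = $144.08

$144.08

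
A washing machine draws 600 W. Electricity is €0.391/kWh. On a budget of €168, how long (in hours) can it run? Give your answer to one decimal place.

716.1 h

Energy budget = €168 / €0.391 per kWh = 429.7 kWh = 429,668 Wh
Runtime = 429,668 Wh / 600 W = 716.1 h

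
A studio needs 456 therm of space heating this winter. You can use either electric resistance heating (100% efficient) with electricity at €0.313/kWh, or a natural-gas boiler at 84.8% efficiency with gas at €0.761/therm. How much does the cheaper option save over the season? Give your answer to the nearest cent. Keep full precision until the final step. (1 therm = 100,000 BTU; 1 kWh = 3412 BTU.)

€3773.90

Heat load = 456 therm × 100,000 = 45,600,000 BTU
Gas: input = 45,600,000 / 0.848 = 53,773,585 BTU = 537.7 therm → 537.7 × €0.761 = €409.22
Electric: 45,600,000 BTU / 3412 = 13,360 kWh → × €0.313 = €4,183.12
Difference = |€409.22 − €4,183.12| = €3,773.90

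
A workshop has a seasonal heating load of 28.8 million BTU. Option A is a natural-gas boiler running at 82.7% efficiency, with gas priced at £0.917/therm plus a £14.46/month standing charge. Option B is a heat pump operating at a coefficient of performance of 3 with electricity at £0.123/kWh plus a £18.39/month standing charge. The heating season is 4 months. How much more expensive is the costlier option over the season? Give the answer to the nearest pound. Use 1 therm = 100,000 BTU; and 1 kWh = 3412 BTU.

Heat load = 28.8 × 10⁶ BTU = 28,800,000 BTU
Gas: input = 28,800,000 / 0.827 = 34,824,667 BTU = 348.2 therm → 348.2 × £0.917 = £319.34; + 4 × £14.46 standing = £377.18
Heat pump: 28,800,000 BTU / 3412 = 8,441 kWh heat; / 3 = 2,814 kWh in → × £0.123 = £346.07; + 4 × £18.39 standing = £419.63
Difference = |£377.18 − £419.63| = £42.45 ≈ £42

£42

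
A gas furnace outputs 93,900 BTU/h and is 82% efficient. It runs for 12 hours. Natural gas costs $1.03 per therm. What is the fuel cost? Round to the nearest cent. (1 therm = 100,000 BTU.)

$14.15

Heat delivered = 93,900 BTU/h × 12 h = 1,126,800 BTU
Gas input = 1,126,800 / 0.82 = 1,374,146 BTU
= 1,374,146 / 100,000 = 13.74 therm
Cost = 13.74 × $1.03/therm = $14.15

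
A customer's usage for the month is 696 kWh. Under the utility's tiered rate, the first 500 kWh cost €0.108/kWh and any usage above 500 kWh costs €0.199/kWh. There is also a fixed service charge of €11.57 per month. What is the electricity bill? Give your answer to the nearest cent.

First 500 kWh × €0.108 = €54.00
Remaining 196 kWh × €0.199 = €39.00
Energy charge = €93.00; + service €11.57 = €104.57

€104.57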